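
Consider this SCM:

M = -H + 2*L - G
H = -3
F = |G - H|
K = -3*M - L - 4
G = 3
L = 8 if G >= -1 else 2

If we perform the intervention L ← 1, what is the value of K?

-11

The intervention breaks the incoming arrows to L: L = 8 if G >= -1 else 2 no longer applies, and L = 1.
M = -H + 2*L - G  [with H=-3, L=1, G=3]  = 2
K = -3*M - L - 4  [with M=2, L=1]  = -11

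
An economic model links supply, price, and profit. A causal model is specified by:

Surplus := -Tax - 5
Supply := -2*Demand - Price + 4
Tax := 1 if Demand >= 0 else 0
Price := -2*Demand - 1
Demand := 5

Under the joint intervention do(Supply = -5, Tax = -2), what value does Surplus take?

-3

Setting Supply = -5, Tax = -2 by intervention discards those variables' equations.
Surplus = -Tax - 5  [with Tax=-2]  = -3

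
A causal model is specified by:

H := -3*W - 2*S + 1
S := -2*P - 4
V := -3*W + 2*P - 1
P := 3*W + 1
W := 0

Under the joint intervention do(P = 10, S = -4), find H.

9

Under do(P = 10, S = -4), each intervened variable's structural equation is replaced by its fixed value.
H = -3*W - 2*S + 1  [with W=0, S=-4]  = 9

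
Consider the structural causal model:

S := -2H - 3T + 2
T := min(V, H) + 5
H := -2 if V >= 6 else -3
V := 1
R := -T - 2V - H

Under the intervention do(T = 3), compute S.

-1

do(T=3) replaces the equation T := min(V, H) + 5 with the constant T = 3.
H = -2 if V >= 6 else -3  [with V=1]  = -3
S = -2H - 3T + 2  [with H=-3, T=3]  = -1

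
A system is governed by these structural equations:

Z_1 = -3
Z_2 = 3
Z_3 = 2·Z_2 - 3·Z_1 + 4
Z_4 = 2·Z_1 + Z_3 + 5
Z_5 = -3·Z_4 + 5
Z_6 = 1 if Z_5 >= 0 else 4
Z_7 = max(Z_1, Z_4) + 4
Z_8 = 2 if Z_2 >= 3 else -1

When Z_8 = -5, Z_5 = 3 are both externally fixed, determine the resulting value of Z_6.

Under do(Z_8 = -5, Z_5 = 3), each intervened variable's structural equation is replaced by its fixed value.
Z_6 = 1 if Z_5 >= 0 else 4  [with Z_5=3]  = 1

1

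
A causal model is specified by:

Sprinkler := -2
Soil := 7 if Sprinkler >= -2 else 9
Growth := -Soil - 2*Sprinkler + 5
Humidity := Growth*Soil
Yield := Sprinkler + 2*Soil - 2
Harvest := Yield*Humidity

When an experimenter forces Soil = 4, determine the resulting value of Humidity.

20

Under do(Soil=4), the mechanism Soil := 7 if Sprinkler >= -2 else 9 is discarded; Soil is fixed at 4.
Growth = -Soil - 2*Sprinkler + 5  [with Soil=4, Sprinkler=-2]  = 5
Humidity = Growth*Soil  [with Growth=5, Soil=4]  = 20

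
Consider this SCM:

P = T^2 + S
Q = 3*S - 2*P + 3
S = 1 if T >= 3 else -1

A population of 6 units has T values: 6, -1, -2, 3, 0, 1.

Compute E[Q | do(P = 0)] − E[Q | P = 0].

The intervention sets P=0 in all 6 units regardless of T. Recomputing Q per unit gives 6, 0, 0, 6, 0, 0; average 2.
Conditioning on P=0 selects the 2 unit(s) with T ∈ {-1, 1}. Their Q values: 0, 0. Mean = 0.
Difference = 2 − 0 = 2.

2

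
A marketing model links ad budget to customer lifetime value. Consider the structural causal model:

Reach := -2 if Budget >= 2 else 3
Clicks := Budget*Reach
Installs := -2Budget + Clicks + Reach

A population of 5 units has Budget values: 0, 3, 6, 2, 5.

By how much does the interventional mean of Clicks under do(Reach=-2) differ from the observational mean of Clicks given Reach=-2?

1.6

do(Reach=-2) breaks Reach's dependence on Budget. With Reach=-2 fixed, Clicks across the units is 0, -6, -12, -4, -10, mean -6.4.
Observing Reach=-2 restricts to units where Reach's equation naturally yields -2: Budget ∈ {3, 6, 2, 5}. In that subpopulation Clicks = -6, -12, -4, -10, mean -8.
Difference = -6.4 − (-8) = 1.6.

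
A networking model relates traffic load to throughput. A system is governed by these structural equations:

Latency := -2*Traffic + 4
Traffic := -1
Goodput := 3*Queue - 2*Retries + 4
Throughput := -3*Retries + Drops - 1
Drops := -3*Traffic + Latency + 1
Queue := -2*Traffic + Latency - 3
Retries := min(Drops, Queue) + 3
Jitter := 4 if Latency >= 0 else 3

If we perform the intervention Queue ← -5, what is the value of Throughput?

15

The intervention breaks the incoming arrows to Queue: Queue := -2*Traffic + Latency - 3 no longer applies, and Queue = -5.
Latency = -2*Traffic + 4  [with Traffic=-1]  = 6
Drops = -3*Traffic + Latency + 1  [with Traffic=-1, Latency=6]  = 10
Retries = min(Drops, Queue) + 3  [with Drops=10, Queue=-5]  = -2
Throughput = -3*Retries + Drops - 1  [with Retries=-2, Drops=10]  = 15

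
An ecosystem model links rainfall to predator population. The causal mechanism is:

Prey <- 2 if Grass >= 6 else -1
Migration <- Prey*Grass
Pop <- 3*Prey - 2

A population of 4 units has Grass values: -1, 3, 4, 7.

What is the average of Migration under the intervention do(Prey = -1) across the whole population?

-3.25

Under do(Prey=-1), Prey's equation is replaced by Prey=-1 for every unit. Per-unit Migration: 1, -3, -4, -7. Mean = -3.25.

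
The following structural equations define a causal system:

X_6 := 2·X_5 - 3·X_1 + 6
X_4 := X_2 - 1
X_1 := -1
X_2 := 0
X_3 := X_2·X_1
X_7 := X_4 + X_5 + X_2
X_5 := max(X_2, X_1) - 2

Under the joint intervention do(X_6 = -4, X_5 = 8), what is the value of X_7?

7

Setting X_6 = -4, X_5 = 8 by intervention discards those variables' equations.
X_4 = X_2 - 1  [with X_2=0]  = -1
X_7 = X_4 + X_5 + X_2  [with X_4=-1, X_5=8, X_2=0]  = 7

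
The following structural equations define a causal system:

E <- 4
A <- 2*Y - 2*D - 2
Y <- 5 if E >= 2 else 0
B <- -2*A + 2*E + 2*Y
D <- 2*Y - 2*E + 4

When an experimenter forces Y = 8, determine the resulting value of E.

Under do(Y=8), the mechanism Y <- 5 if E >= 2 else 0 is discarded; Y is fixed at 8.
E is not downstream of the intervention, so its value is determined by the original equations.

4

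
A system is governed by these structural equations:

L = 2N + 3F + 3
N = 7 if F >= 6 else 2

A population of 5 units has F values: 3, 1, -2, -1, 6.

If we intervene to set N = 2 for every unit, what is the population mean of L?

11.2

The intervention sets N=2 in all 5 units regardless of F. Recomputing L per unit gives 16, 10, 1, 4, 25; average 11.2.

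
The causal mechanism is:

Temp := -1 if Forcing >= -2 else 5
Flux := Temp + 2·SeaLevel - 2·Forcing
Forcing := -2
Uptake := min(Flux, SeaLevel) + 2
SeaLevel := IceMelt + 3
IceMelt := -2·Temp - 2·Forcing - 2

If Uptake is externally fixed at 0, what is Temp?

-1

do(Uptake=0) replaces the equation Uptake := min(Flux, SeaLevel) + 2 with the constant Uptake = 0.
Temp is not downstream of the intervention, so its value is determined by the original equations.
Temp = -1 if Forcing >= -2 else 5  [with Forcing=-2]  = -1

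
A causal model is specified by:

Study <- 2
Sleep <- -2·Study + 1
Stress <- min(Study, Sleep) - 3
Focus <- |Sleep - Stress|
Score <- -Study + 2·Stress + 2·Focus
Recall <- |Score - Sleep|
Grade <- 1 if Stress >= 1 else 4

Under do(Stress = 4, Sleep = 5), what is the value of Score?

Setting Stress = 4, Sleep = 5 by intervention discards those variables' equations.
Focus = |Sleep - Stress|  [with Sleep=5, Stress=4]  = 1
Score = -Study + 2·Stress + 2·Focus  [with Study=2, Stress=4, Focus=1]  = 8

8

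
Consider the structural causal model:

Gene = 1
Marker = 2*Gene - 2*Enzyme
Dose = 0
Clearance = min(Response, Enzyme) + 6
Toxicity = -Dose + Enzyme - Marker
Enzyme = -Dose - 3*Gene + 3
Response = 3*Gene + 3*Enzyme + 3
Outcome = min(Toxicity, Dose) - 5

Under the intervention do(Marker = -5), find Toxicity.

Under do(Marker=-5), the mechanism Marker = 2*Gene - 2*Enzyme is discarded; Marker is fixed at -5.
Enzyme = -Dose - 3*Gene + 3  [with Dose=0, Gene=1]  = 0
Toxicity = -Dose + Enzyme - Marker  [with Dose=0, Enzyme=0, Marker=-5]  = 5

5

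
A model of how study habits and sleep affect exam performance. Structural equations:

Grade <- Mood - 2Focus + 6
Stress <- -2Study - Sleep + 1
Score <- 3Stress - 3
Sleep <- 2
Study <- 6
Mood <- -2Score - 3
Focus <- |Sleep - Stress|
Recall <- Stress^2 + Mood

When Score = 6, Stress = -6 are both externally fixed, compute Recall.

The joint intervention fixes Score = 6, Stress = -6, removing each variable's own equation.
Mood = -2Score - 3  [with Score=6]  = -15
Recall = Stress^2 + Mood  [with Stress=-6, Mood=-15]  = 21

21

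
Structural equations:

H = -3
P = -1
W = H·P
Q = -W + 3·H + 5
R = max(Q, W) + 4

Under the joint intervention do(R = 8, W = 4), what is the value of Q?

Under do(R = 8, W = 4), each intervened variable's structural equation is replaced by its fixed value.
Q = -W + 3·H + 5  [with W=4, H=-3]  = -8

-8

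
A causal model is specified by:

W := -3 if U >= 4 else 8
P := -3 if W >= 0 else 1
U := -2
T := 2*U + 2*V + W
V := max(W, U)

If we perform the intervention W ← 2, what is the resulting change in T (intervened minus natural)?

do(W=2) replaces the equation W := -3 if U >= 4 else 8 with the constant W = 2.
V = max(W, U)  [with W=2, U=-2]  = 2
T = 2*U + 2*V + W  [with U=-2, V=2, W=2]  = 2
Without intervention: W = -3 if U >= 4 else 8  [with U=-2]  = 8; V = max(W, U)  [with W=8, U=-2]  = 8; T = 2*U + 2*V + W  [with U=-2, V=8, W=8]  = 20.
Change = 2 − 20 = -18.

-18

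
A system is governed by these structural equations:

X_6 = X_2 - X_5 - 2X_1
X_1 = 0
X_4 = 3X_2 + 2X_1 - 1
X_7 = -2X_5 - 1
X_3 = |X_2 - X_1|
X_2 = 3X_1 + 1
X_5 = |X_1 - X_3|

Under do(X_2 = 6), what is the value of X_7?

-13

Under do(X_2=6), the mechanism X_2 = 3X_1 + 1 is discarded; X_2 is fixed at 6.
X_3 = |X_2 - X_1|  [with X_2=6, X_1=0]  = 6
X_5 = |X_1 - X_3|  [with X_1=0, X_3=6]  = 6
X_7 = -2X_5 - 1  [with X_5=6]  = -13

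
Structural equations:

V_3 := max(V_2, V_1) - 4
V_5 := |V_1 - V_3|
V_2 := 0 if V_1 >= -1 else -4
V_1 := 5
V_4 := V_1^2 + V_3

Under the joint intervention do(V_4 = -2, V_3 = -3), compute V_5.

8

The joint intervention fixes V_4 = -2, V_3 = -3, removing each variable's own equation.
V_5 = |V_1 - V_3|  [with V_1=5, V_3=-3]  = 8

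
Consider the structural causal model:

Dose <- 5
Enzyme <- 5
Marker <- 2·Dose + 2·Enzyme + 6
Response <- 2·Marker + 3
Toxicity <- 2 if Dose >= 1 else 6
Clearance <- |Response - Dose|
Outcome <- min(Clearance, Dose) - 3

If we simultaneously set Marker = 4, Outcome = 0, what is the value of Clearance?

6

Under do(Marker = 4, Outcome = 0), each intervened variable's structural equation is replaced by its fixed value.
Response = 2·Marker + 3  [with Marker=4]  = 11
Clearance = |Response - Dose|  [with Response=11, Dose=5]  = 6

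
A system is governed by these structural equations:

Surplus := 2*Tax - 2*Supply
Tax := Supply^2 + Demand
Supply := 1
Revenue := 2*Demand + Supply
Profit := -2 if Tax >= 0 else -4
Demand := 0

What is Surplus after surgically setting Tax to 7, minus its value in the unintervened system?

Under do(Tax=7), the mechanism Tax := Supply^2 + Demand is discarded; Tax is fixed at 7.
Surplus = 2*Tax - 2*Supply  [with Tax=7, Supply=1]  = 12
Without intervention: Tax = Supply^2 + Demand  [with Supply=1, Demand=0]  = 1; Surplus = 2*Tax - 2*Supply  [with Tax=1, Supply=1]  = 0.
Change = 12 − 0 = 12.

12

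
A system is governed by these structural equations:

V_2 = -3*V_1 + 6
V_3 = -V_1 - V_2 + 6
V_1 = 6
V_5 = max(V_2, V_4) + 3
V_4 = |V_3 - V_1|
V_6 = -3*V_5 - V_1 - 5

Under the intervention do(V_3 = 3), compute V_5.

6

do(V_3=3) replaces the equation V_3 = -V_1 - V_2 + 6 with the constant V_3 = 3.
V_2 = -3*V_1 + 6  [with V_1=6]  = -12
V_4 = |V_3 - V_1|  [with V_3=3, V_1=6]  = 3
V_5 = max(V_2, V_4) + 3  [with V_2=-12, V_4=3]  = 6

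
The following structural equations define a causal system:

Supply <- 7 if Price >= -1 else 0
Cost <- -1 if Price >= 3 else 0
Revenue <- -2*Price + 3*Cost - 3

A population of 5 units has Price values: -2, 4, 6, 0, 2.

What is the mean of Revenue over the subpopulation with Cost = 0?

-3

Observing Cost=0 restricts to units where Cost's equation naturally yields 0: Price ∈ {-2, 0, 2}. In that subpopulation Revenue = 1, -3, -7, mean -3.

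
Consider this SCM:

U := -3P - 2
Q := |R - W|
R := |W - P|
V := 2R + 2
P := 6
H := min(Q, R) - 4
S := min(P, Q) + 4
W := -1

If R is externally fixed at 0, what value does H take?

do(R=0) replaces the equation R := |W - P| with the constant R = 0.
Q = |R - W|  [with R=0, W=-1]  = 1
H = min(Q, R) - 4  [with Q=1, R=0]  = -4

-4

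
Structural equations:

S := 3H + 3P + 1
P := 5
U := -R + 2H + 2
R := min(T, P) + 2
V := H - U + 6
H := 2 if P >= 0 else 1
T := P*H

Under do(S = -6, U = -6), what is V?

14

Setting S = -6, U = -6 by intervention discards those variables' equations.
H = 2 if P >= 0 else 1  [with P=5]  = 2
V = H - U + 6  [with H=2, U=-6]  = 14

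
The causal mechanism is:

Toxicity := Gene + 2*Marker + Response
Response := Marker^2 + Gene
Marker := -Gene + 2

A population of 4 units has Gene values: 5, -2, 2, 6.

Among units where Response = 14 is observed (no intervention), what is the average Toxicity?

Conditioning on Response=14 selects the 2 unit(s) with Gene ∈ {5, -2}. Their Toxicity values: 13, 20. Mean = 16.5.

16.5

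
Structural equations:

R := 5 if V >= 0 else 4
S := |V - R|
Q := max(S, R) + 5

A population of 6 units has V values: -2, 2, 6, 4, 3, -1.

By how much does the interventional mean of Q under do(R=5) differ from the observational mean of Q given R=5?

The intervention sets R=5 in all 6 units regardless of V. Recomputing Q per unit gives 12, 10, 10, 10, 10, 11; average 10.5.
Observing R=5 restricts to units where R's equation naturally yields 5: V ∈ {2, 6, 4, 3}. In that subpopulation Q = 10, 10, 10, 10, mean 10.
Difference = 10.5 − 10 = 0.5.

0.5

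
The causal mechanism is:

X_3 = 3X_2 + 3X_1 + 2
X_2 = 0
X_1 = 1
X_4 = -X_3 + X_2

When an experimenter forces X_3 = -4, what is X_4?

4

The intervention breaks the incoming arrows to X_3: X_3 = 3X_2 + 3X_1 + 2 no longer applies, and X_3 = -4.
X_4 = -X_3 + X_2  [with X_3=-4, X_2=0]  = 4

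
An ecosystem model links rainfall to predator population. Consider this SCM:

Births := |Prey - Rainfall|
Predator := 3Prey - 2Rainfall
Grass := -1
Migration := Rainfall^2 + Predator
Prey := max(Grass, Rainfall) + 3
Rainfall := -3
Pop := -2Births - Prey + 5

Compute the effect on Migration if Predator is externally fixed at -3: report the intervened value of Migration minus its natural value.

-15

Under do(Predator=-3), the mechanism Predator := 3Prey - 2Rainfall is discarded; Predator is fixed at -3.
Migration = Rainfall^2 + Predator  [with Rainfall=-3, Predator=-3]  = 6
Without intervention: Prey = max(Grass, Rainfall) + 3  [with Grass=-1, Rainfall=-3]  = 2; Predator = 3Prey - 2Rainfall  [with Prey=2, Rainfall=-3]  = 12; Migration = Rainfall^2 + Predator  [with Rainfall=-3, Predator=12]  = 21.
Change = 6 − 21 = -15.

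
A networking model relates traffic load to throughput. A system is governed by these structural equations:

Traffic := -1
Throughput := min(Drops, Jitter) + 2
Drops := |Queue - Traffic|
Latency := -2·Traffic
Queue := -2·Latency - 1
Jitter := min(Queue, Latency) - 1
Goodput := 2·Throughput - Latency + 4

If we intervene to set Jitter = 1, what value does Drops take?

4

The intervention breaks the incoming arrows to Jitter: Jitter := min(Queue, Latency) - 1 no longer applies, and Jitter = 1.
Since Drops is not a descendant of the intervened variable, it is unaffected.
Latency = -2·Traffic  [with Traffic=-1]  = 2
Queue = -2·Latency - 1  [with Latency=2]  = -5
Drops = |Queue - Traffic|  [with Queue=-5, Traffic=-1]  = 4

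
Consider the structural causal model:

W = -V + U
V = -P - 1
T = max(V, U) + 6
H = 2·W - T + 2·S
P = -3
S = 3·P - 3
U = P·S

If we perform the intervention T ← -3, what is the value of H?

Under do(T=-3), the mechanism T = max(V, U) + 6 is discarded; T is fixed at -3.
S = 3·P - 3  [with P=-3]  = -12
V = -P - 1  [with P=-3]  = 2
U = P·S  [with P=-3, S=-12]  = 36
W = -V + U  [with V=2, U=36]  = 34
H = 2·W - T + 2·S  [with W=34, T=-3, S=-12]  = 47

47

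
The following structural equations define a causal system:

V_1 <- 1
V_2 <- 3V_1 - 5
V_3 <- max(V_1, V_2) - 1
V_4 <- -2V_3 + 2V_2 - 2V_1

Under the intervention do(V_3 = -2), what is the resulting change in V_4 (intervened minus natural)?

The intervention breaks the incoming arrows to V_3: V_3 <- max(V_1, V_2) - 1 no longer applies, and V_3 = -2.
V_2 = 3V_1 - 5  [with V_1=1]  = -2
V_4 = -2V_3 + 2V_2 - 2V_1  [with V_3=-2, V_2=-2, V_1=1]  = -2
Without intervention: V_2 = 3V_1 - 5  [with V_1=1]  = -2; V_3 = max(V_1, V_2) - 1  [with V_1=1, V_2=-2]  = 0; V_4 = -2V_3 + 2V_2 - 2V_1  [with V_3=0, V_2=-2, V_1=1]  = -6.
Change = -2 − (-6) = 4.

4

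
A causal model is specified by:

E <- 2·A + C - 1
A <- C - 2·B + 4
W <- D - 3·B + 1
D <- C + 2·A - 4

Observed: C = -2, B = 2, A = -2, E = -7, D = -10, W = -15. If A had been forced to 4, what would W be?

The intervention breaks the incoming arrows to A: A <- C - 2·B + 4 no longer applies, and A = 4.
D = C + 2·A - 4  [with C=-2, A=4]  = 2
W = D - 3·B + 1  [with D=2, B=2]  = -3

-3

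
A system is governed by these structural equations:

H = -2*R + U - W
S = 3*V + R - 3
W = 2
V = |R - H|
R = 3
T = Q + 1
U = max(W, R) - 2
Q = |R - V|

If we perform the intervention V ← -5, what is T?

9

Under do(V=-5), the mechanism V = |R - H| is discarded; V is fixed at -5.
Q = |R - V|  [with R=3, V=-5]  = 8
T = Q + 1  [with Q=8]  = 9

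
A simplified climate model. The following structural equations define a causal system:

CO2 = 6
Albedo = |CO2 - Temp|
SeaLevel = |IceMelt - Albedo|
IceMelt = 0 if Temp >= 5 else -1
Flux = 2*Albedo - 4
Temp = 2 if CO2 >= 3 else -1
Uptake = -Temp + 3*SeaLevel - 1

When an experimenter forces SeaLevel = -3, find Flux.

4

The intervention breaks the incoming arrows to SeaLevel: SeaLevel = |IceMelt - Albedo| no longer applies, and SeaLevel = -3.
Since Flux is not a descendant of the intervened variable, it is unaffected.
Temp = 2 if CO2 >= 3 else -1  [with CO2=6]  = 2
Albedo = |CO2 - Temp|  [with CO2=6, Temp=2]  = 4
Flux = 2*Albedo - 4  [with Albedo=4]  = 4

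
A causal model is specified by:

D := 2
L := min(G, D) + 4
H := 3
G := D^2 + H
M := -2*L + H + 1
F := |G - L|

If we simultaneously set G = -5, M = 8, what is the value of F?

4

The joint intervention fixes G = -5, M = 8, removing each variable's own equation.
L = min(G, D) + 4  [with G=-5, D=2]  = -1
F = |G - L|  [with G=-5, L=-1]  = 4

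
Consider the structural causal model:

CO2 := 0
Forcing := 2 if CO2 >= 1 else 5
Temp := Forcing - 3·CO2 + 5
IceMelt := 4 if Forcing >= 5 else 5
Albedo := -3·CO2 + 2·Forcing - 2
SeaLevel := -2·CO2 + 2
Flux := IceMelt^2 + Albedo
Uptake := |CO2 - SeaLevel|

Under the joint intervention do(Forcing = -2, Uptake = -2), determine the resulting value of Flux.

19

Setting Forcing = -2, Uptake = -2 by intervention discards those variables' equations.
IceMelt = 4 if Forcing >= 5 else 5  [with Forcing=-2]  = 5
Albedo = -3·CO2 + 2·Forcing - 2  [with CO2=0, Forcing=-2]  = -6
Flux = IceMelt^2 + Albedo  [with IceMelt=5, Albedo=-6]  = 19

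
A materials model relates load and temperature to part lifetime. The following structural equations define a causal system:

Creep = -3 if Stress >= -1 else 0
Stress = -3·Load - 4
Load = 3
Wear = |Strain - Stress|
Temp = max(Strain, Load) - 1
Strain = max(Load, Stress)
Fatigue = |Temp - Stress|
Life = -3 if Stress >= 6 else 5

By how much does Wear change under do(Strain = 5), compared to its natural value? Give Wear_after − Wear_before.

2

The intervention breaks the incoming arrows to Strain: Strain = max(Load, Stress) no longer applies, and Strain = 5.
Stress = -3·Load - 4  [with Load=3]  = -13
Wear = |Strain - Stress|  [with Strain=5, Stress=-13]  = 18
Without intervention: Stress = -3·Load - 4  [with Load=3]  = -13; Strain = max(Load, Stress)  [with Load=3, Stress=-13]  = 3; Wear = |Strain - Stress|  [with Strain=3, Stress=-13]  = 16.
Change = 18 − 16 = 2.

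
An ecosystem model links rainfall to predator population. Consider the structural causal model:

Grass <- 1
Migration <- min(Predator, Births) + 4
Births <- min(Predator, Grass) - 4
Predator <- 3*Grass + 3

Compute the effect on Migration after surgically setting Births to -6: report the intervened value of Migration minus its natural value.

The intervention breaks the incoming arrows to Births: Births <- min(Predator, Grass) - 4 no longer applies, and Births = -6.
Predator = 3*Grass + 3  [with Grass=1]  = 6
Migration = min(Predator, Births) + 4  [with Predator=6, Births=-6]  = -2
Without intervention: Predator = 3*Grass + 3  [with Grass=1]  = 6; Births = min(Predator, Grass) - 4  [with Predator=6, Grass=1]  = -3; Migration = min(Predator, Births) + 4  [with Predator=6, Births=-3]  = 1.
Change = -2 − 1 = -3.

-3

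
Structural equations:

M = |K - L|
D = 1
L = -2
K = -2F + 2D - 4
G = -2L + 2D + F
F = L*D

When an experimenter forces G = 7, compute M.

4

The intervention breaks the incoming arrows to G: G = -2L + 2D + F no longer applies, and G = 7.
Since M is not a descendant of the intervened variable, it is unaffected.
F = L*D  [with L=-2, D=1]  = -2
K = -2F + 2D - 4  [with F=-2, D=1]  = 2
M = |K - L|  [with K=2, L=-2]  = 4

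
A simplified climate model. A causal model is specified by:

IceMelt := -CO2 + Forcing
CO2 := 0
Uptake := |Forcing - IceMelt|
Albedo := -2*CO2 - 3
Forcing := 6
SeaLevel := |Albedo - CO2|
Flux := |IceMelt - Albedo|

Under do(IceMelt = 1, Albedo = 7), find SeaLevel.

7

Setting IceMelt = 1, Albedo = 7 by intervention discards those variables' equations.
SeaLevel = |Albedo - CO2|  [with Albedo=7, CO2=0]  = 7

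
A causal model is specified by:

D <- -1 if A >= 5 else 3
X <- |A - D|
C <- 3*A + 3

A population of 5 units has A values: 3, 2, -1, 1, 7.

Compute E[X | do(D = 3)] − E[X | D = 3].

do(D=3) breaks D's dependence on A. With D=3 fixed, X across the units is 0, 1, 4, 2, 4, mean 2.2.
Conditioning on D=3 selects the 4 unit(s) with A ∈ {3, 2, -1, 1}. Their X values: 0, 1, 4, 2. Mean = 1.75.
Difference = 2.2 − 1.75 = 0.45.

0.45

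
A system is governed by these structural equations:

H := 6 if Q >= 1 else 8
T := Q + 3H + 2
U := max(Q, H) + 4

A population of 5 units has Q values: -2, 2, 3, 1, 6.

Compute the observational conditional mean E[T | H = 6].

Observing H=6 restricts to units where H's equation naturally yields 6: Q ∈ {2, 3, 1, 6}. In that subpopulation T = 22, 23, 21, 26, mean 23.

23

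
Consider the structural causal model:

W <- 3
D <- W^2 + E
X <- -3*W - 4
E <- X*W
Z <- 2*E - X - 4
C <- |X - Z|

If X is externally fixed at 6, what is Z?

26

Under do(X=6), the mechanism X <- -3*W - 4 is discarded; X is fixed at 6.
E = X*W  [with X=6, W=3]  = 18
Z = 2*E - X - 4  [with E=18, X=6]  = 26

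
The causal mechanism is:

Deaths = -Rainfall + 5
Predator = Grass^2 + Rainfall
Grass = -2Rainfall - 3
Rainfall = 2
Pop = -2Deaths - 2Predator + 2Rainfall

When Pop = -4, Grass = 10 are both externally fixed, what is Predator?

Setting Pop = -4, Grass = 10 by intervention discards those variables' equations.
Predator = Grass^2 + Rainfall  [with Grass=10, Rainfall=2]  = 102

102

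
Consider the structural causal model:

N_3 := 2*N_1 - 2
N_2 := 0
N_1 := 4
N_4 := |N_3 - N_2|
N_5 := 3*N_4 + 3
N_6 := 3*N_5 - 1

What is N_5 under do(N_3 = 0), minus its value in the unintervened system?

-18

do(N_3=0) replaces the equation N_3 := 2*N_1 - 2 with the constant N_3 = 0.
N_4 = |N_3 - N_2|  [with N_3=0, N_2=0]  = 0
N_5 = 3*N_4 + 3  [with N_4=0]  = 3
Without intervention: N_3 = 2*N_1 - 2  [with N_1=4]  = 6; N_4 = |N_3 - N_2|  [with N_3=6, N_2=0]  = 6; N_5 = 3*N_4 + 3  [with N_4=6]  = 21.
Change = 3 − 21 = -18.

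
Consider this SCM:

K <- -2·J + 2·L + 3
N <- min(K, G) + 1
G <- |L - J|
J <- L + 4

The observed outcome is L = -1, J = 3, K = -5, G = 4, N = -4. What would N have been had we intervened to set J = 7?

do(J=7) replaces the equation J <- L + 4 with the constant J = 7.
K = -2·J + 2·L + 3  [with J=7, L=-1]  = -13
G = |L - J|  [with L=-1, J=7]  = 8
N = min(K, G) + 1  [with K=-13, G=8]  = -12

-12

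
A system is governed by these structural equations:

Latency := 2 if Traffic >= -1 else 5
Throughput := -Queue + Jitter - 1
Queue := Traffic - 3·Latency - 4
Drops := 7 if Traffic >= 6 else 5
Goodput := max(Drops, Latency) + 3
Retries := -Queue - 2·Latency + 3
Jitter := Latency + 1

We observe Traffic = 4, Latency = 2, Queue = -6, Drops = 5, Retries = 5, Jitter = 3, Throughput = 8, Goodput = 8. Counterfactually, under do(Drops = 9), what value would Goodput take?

do(Drops=9) replaces the equation Drops := 7 if Traffic >= 6 else 5 with the constant Drops = 9.
Latency = 2 if Traffic >= -1 else 5  [with Traffic=4]  = 2
Goodput = max(Drops, Latency) + 3  [with Drops=9, Latency=2]  = 12

12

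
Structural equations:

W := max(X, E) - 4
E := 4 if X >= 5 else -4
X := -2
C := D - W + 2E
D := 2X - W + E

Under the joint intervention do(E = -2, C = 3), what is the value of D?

The joint intervention fixes E = -2, C = 3, removing each variable's own equation.
W = max(X, E) - 4  [with X=-2, E=-2]  = -6
D = 2X - W + E  [with X=-2, W=-6, E=-2]  = 0

0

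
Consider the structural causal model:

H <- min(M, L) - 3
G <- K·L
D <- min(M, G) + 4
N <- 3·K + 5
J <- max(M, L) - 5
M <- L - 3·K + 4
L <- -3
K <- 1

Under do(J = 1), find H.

The intervention breaks the incoming arrows to J: J <- max(M, L) - 5 no longer applies, and J = 1.
Since H is not a descendant of the intervened variable, it is unaffected.
M = L - 3·K + 4  [with L=-3, K=1]  = -2
H = min(M, L) - 3  [with M=-2, L=-3]  = -6

-6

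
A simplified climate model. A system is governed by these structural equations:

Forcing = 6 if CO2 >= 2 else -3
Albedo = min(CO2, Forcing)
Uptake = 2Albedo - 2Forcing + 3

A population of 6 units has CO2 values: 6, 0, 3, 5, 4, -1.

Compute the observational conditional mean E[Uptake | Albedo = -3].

E[Uptake|Albedo=-3] averages over only the 2 units with Albedo=-3 (CO2 = 0, -1): Uptake = 3, 3, mean 3.

3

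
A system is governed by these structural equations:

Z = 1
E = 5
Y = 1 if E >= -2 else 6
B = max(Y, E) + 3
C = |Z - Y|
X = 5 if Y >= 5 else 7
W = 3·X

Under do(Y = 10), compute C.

9

do(Y=10) replaces the equation Y = 1 if E >= -2 else 6 with the constant Y = 10.
C = |Z - Y|  [with Z=1, Y=10]  = 9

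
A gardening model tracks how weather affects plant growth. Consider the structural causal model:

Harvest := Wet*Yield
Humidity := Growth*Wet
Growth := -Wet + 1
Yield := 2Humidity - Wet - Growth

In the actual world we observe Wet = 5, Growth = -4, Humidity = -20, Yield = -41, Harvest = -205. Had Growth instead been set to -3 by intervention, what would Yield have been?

-32

Under do(Growth=-3), the mechanism Growth := -Wet + 1 is discarded; Growth is fixed at -3.
Humidity = Growth*Wet  [with Growth=-3, Wet=5]  = -15
Yield = 2Humidity - Wet - Growth  [with Humidity=-15, Wet=5, Growth=-3]  = -32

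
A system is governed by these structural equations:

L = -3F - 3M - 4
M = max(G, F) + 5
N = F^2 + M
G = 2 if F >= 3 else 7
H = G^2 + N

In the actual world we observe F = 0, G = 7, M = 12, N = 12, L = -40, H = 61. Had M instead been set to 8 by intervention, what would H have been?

The intervention breaks the incoming arrows to M: M = max(G, F) + 5 no longer applies, and M = 8.
G = 2 if F >= 3 else 7  [with F=0]  = 7
N = F^2 + M  [with F=0, M=8]  = 8
H = G^2 + N  [with G=7, N=8]  = 57

57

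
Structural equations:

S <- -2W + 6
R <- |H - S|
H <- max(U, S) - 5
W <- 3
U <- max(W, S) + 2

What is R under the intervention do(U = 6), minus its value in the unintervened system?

do(U=6) replaces the equation U <- max(W, S) + 2 with the constant U = 6.
S = -2W + 6  [with W=3]  = 0
H = max(U, S) - 5  [with U=6, S=0]  = 1
R = |H - S|  [with H=1, S=0]  = 1
Without intervention: S = -2W + 6  [with W=3]  = 0; U = max(W, S) + 2  [with W=3, S=0]  = 5; H = max(U, S) - 5  [with U=5, S=0]  = 0; R = |H - S|  [with H=0, S=0]  = 0.
Change = 1 − 0 = 1.

1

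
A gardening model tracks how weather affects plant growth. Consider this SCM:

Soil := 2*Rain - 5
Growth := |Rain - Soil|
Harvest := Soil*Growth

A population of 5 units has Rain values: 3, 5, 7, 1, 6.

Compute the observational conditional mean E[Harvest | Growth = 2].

10

E[Harvest|Growth=2] averages over only the 2 units with Growth=2 (Rain = 3, 7): Harvest = 2, 18, mean 10.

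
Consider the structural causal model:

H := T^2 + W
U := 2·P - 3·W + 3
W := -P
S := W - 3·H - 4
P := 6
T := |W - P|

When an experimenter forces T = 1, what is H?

-5

The intervention breaks the incoming arrows to T: T := |W - P| no longer applies, and T = 1.
W = -P  [with P=6]  = -6
H = T^2 + W  [with T=1, W=-6]  = -5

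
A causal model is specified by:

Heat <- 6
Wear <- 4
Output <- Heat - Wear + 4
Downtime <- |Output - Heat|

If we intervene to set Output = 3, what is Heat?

6

Under do(Output=3), the mechanism Output <- Heat - Wear + 4 is discarded; Output is fixed at 3.
Heat is not downstream of the intervention, so its value is determined by the original equations.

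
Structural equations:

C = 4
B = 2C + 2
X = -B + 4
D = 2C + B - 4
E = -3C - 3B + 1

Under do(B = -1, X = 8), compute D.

Setting B = -1, X = 8 by intervention discards those variables' equations.
D = 2C + B - 4  [with C=4, B=-1]  = 3

3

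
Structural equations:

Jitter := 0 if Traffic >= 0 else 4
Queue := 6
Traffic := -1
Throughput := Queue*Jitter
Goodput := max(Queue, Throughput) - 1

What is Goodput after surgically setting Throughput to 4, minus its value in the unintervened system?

Intervening sets Throughput = 4 and removes its equation (Throughput := Queue*Jitter).
Goodput = max(Queue, Throughput) - 1  [with Queue=6, Throughput=4]  = 5
Without intervention: Jitter = 0 if Traffic >= 0 else 4  [with Traffic=-1]  = 4; Throughput = Queue*Jitter  [with Queue=6, Jitter=4]  = 24; Goodput = max(Queue, Throughput) - 1  [with Queue=6, Throughput=24]  = 23.
Change = 5 − 23 = -18.

-18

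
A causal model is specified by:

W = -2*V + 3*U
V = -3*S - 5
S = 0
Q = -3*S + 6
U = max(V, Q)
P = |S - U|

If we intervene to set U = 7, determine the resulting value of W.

31

Intervening sets U = 7 and removes its equation (U = max(V, Q)).
V = -3*S - 5  [with S=0]  = -5
W = -2*V + 3*U  [with V=-5, U=7]  = 31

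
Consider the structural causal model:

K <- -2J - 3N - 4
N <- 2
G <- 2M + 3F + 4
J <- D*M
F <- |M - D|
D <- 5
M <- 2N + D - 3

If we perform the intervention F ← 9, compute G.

The intervention breaks the incoming arrows to F: F <- |M - D| no longer applies, and F = 9.
M = 2N + D - 3  [with N=2, D=5]  = 6
G = 2M + 3F + 4  [with M=6, F=9]  = 43

43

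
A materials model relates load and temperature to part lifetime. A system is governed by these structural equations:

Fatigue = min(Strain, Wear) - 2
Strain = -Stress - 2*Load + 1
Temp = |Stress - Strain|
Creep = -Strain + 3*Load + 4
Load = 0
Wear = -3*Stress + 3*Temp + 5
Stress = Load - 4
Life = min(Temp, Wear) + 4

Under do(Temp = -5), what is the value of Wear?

2

Under do(Temp=-5), the mechanism Temp = |Stress - Strain| is discarded; Temp is fixed at -5.
Stress = Load - 4  [with Load=0]  = -4
Wear = -3*Stress + 3*Temp + 5  [with Stress=-4, Temp=-5]  = 2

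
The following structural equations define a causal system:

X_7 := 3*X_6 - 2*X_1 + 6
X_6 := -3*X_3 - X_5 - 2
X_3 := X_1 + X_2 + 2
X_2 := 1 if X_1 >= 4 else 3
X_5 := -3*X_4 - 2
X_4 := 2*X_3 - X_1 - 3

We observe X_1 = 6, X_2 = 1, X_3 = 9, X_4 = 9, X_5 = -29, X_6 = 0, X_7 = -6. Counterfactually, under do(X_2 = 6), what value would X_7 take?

39

Under do(X_2=6), the mechanism X_2 := 1 if X_1 >= 4 else 3 is discarded; X_2 is fixed at 6.
X_3 = X_1 + X_2 + 2  [with X_1=6, X_2=6]  = 14
X_4 = 2*X_3 - X_1 - 3  [with X_3=14, X_1=6]  = 19
X_5 = -3*X_4 - 2  [with X_4=19]  = -59
X_6 = -3*X_3 - X_5 - 2  [with X_3=14, X_5=-59]  = 15
X_7 = 3*X_6 - 2*X_1 + 6  [with X_6=15, X_1=6]  = 39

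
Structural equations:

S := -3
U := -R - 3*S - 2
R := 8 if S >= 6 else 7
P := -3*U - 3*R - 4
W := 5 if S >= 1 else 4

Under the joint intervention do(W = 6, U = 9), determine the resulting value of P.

-52

Under do(W = 6, U = 9), each intervened variable's structural equation is replaced by its fixed value.
R = 8 if S >= 6 else 7  [with S=-3]  = 7
P = -3*U - 3*R - 4  [with U=9, R=7]  = -52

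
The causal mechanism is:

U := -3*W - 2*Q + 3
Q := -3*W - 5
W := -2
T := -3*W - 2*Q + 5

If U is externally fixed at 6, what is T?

The intervention breaks the incoming arrows to U: U := -3*W - 2*Q + 3 no longer applies, and U = 6.
T is not downstream of the intervention, so its value is determined by the original equations.
Q = -3*W - 5  [with W=-2]  = 1
T = -3*W - 2*Q + 5  [with W=-2, Q=1]  = 9

9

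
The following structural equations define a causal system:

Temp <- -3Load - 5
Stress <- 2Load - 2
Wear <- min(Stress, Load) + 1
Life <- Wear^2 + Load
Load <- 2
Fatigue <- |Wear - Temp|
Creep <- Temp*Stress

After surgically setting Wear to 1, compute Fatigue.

12

The intervention breaks the incoming arrows to Wear: Wear <- min(Stress, Load) + 1 no longer applies, and Wear = 1.
Temp = -3Load - 5  [with Load=2]  = -11
Fatigue = |Wear - Temp|  [with Wear=1, Temp=-11]  = 12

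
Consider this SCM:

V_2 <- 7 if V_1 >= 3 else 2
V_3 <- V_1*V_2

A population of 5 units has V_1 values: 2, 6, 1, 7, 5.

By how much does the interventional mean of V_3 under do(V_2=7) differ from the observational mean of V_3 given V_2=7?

Under do(V_2=7), V_2's equation is replaced by V_2=7 for every unit. Per-unit V_3: 14, 42, 7, 49, 35. Mean = 29.4.
E[V_3|V_2=7] averages over only the 3 units with V_2=7 (V_1 = 6, 7, 5): V_3 = 42, 49, 35, mean 42.
Difference = 29.4 − 42 = -12.6.

-12.6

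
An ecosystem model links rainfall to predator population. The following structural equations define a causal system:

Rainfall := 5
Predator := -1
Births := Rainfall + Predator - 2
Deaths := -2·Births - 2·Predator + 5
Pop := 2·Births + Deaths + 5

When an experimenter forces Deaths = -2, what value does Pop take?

Intervening sets Deaths = -2 and removes its equation (Deaths := -2·Births - 2·Predator + 5).
Births = Rainfall + Predator - 2  [with Rainfall=5, Predator=-1]  = 2
Pop = 2·Births + Deaths + 5  [with Births=2, Deaths=-2]  = 7

7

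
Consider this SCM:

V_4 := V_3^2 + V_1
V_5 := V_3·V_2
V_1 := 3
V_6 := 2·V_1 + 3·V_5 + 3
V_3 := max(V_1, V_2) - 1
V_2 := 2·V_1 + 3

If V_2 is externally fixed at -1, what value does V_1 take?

Under do(V_2=-1), the mechanism V_2 := 2·V_1 + 3 is discarded; V_2 is fixed at -1.
V_1 is not downstream of the intervention, so its value is determined by the original equations.

3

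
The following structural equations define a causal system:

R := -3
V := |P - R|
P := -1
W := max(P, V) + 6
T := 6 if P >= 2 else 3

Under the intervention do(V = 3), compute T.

3

The intervention breaks the incoming arrows to V: V := |P - R| no longer applies, and V = 3.
T is not downstream of the intervention, so its value is determined by the original equations.
T = 6 if P >= 2 else 3  [with P=-1]  = 3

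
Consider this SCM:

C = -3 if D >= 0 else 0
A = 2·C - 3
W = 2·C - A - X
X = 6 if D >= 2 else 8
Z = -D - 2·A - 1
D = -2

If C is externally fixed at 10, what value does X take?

8

Under do(C=10), the mechanism C = -3 if D >= 0 else 0 is discarded; C is fixed at 10.
Since X is not a descendant of the intervened variable, it is unaffected.
X = 6 if D >= 2 else 8  [with D=-2]  = 8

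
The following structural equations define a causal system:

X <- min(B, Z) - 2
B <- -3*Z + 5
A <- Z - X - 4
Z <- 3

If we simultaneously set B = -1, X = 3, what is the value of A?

Setting B = -1, X = 3 by intervention discards those variables' equations.
A = Z - X - 4  [with Z=3, X=3]  = -4

-4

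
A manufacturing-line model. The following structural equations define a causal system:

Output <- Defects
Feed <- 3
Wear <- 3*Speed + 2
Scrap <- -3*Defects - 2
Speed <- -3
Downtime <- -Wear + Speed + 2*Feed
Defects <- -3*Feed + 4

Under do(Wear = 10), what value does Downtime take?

The intervention breaks the incoming arrows to Wear: Wear <- 3*Speed + 2 no longer applies, and Wear = 10.
Downtime = -Wear + Speed + 2*Feed  [with Wear=10, Speed=-3, Feed=3]  = -7

-7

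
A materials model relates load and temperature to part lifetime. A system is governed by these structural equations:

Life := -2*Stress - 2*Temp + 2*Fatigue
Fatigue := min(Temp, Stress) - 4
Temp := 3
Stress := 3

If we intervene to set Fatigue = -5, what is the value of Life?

-22

The intervention breaks the incoming arrows to Fatigue: Fatigue := min(Temp, Stress) - 4 no longer applies, and Fatigue = -5.
Life = -2*Stress - 2*Temp + 2*Fatigue  [with Stress=3, Temp=3, Fatigue=-5]  = -22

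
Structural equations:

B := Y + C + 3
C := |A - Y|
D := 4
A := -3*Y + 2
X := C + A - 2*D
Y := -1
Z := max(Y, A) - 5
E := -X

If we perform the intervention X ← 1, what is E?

-1

Intervening sets X = 1 and removes its equation (X := C + A - 2*D).
E = -X  [with X=1]  = -1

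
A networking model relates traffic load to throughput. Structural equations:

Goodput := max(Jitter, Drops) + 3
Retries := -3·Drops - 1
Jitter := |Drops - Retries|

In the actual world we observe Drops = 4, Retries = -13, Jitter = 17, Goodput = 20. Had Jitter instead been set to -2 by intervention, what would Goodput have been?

The intervention breaks the incoming arrows to Jitter: Jitter := |Drops - Retries| no longer applies, and Jitter = -2.
Goodput = max(Jitter, Drops) + 3  [with Jitter=-2, Drops=4]  = 7

7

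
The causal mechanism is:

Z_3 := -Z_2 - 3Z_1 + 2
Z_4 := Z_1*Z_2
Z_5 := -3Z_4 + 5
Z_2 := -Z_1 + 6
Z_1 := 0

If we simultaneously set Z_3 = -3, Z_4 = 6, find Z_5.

-13

Setting Z_3 = -3, Z_4 = 6 by intervention discards those variables' equations.
Z_5 = -3Z_4 + 5  [with Z_4=6]  = -13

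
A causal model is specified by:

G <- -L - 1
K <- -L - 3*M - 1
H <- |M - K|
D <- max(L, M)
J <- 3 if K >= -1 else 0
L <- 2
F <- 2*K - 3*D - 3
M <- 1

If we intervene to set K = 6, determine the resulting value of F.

do(K=6) replaces the equation K <- -L - 3*M - 1 with the constant K = 6.
D = max(L, M)  [with L=2, M=1]  = 2
F = 2*K - 3*D - 3  [with K=6, D=2]  = 3

3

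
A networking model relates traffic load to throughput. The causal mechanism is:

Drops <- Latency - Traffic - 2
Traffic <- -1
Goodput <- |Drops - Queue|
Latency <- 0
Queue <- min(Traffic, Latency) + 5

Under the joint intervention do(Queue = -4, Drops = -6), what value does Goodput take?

2

Setting Queue = -4, Drops = -6 by intervention discards those variables' equations.
Goodput = |Drops - Queue|  [with Drops=-6, Queue=-4]  = 2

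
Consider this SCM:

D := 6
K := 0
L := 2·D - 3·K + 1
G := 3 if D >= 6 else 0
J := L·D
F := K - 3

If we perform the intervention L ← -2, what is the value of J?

-12

do(L=-2) replaces the equation L := 2·D - 3·K + 1 with the constant L = -2.
J = L·D  [with L=-2, D=6]  = -12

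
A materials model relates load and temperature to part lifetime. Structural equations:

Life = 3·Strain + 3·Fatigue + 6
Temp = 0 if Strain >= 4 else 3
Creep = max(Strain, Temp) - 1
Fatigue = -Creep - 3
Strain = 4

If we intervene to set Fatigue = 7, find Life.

39

Intervening sets Fatigue = 7 and removes its equation (Fatigue = -Creep - 3).
Life = 3·Strain + 3·Fatigue + 6  [with Strain=4, Fatigue=7]  = 39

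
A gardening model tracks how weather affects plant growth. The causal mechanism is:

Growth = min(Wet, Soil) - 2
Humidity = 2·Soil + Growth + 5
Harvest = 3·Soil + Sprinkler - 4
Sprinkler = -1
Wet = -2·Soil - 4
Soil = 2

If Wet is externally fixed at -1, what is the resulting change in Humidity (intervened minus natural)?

7

do(Wet=-1) replaces the equation Wet = -2·Soil - 4 with the constant Wet = -1.
Growth = min(Wet, Soil) - 2  [with Wet=-1, Soil=2]  = -3
Humidity = 2·Soil + Growth + 5  [with Soil=2, Growth=-3]  = 6
Without intervention: Wet = -2·Soil - 4  [with Soil=2]  = -8; Growth = min(Wet, Soil) - 2  [with Wet=-8, Soil=2]  = -10; Humidity = 2·Soil + Growth + 5  [with Soil=2, Growth=-10]  = -1.
Change = 6 − (-1) = 7.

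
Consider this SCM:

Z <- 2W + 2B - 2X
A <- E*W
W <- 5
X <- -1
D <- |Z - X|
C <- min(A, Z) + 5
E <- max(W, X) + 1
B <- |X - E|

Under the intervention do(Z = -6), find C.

Intervening sets Z = -6 and removes its equation (Z <- 2W + 2B - 2X).
E = max(W, X) + 1  [with W=5, X=-1]  = 6
A = E*W  [with E=6, W=5]  = 30
C = min(A, Z) + 5  [with A=30, Z=-6]  = -1

-1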